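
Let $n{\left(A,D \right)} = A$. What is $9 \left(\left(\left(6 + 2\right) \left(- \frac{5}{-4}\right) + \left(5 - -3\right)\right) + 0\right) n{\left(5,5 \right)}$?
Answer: $810$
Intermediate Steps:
$9 \left(\left(\left(6 + 2\right) \left(- \frac{5}{-4}\right) + \left(5 - -3\right)\right) + 0\right) n{\left(5,5 \right)} = 9 \left(\left(\left(6 + 2\right) \left(- \frac{5}{-4}\right) + \left(5 - -3\right)\right) + 0\right) 5 = 9 \left(\left(8 \left(\left(-5\right) \left(- \frac{1}{4}\right)\right) + \left(5 + 3\right)\right) + 0\right) 5 = 9 \left(\left(8 \cdot \frac{5}{4} + 8\right) + 0\right) 5 = 9 \left(\left(10 + 8\right) + 0\right) 5 = 9 \left(18 + 0\right) 5 = 9 \cdot 18 \cdot 5 = 162 \cdot 5 = 810$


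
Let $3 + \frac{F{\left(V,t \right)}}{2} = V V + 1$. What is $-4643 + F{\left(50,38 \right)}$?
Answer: $353$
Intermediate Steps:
$F{\left(V,t \right)} = -4 + 2 V^{2}$ ($F{\left(V,t \right)} = -6 + 2 \left(V V + 1\right) = -6 + 2 \left(V^{2} + 1\right) = -6 + 2 \left(1 + V^{2}\right) = -6 + \left(2 + 2 V^{2}\right) = -4 + 2 V^{2}$)
$-4643 + F{\left(50,38 \right)} = -4643 - \left(4 - 2 \cdot 50^{2}\right) = -4643 + \left(-4 + 2 \cdot 2500\right) = -4643 + \left(-4 + 5000\right) = -4643 + 4996 = 353$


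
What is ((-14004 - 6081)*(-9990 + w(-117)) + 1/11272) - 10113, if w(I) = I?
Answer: 2288091805105/11272 ≈ 2.0299e+8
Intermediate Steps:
((-14004 - 6081)*(-9990 + w(-117)) + 1/11272) - 10113 = ((-14004 - 6081)*(-9990 - 117) + 1/11272) - 10113 = (-20085*(-10107) + 1/11272) - 10113 = (202999095 + 1/11272) - 10113 = 2288205798841/11272 - 10113 = 2288091805105/11272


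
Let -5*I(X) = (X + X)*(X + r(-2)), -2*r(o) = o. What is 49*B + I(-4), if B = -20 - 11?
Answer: -7619/5 ≈ -1523.8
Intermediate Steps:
r(o) = -o/2
B = -31
I(X) = -2*X*(1 + X)/5 (I(X) = -(X + X)*(X - 1/2*(-2))/5 = -2*X*(X + 1)/5 = -2*X*(1 + X)/5)
49*B + I(-4) = 49*(-31) - 2/5*(-4)*(1 - 4) = -1519 - 2/5*(-4)*(-3) = -1519 - 24/5 = -7619/5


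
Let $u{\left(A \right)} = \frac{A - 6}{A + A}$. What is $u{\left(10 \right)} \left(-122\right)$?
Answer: $- \frac{122}{5} \approx -24.4$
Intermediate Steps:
$u{\left(A \right)} = \frac{-6 + A}{2 A}$
$u{\left(10 \right)} \left(-122\right) = \frac{-6 + 10}{2 \cdot 10} \left(-122\right) = \frac{1}{2} \cdot \frac{1}{10} \cdot 4 \left(-122\right) = \frac{1}{5} \left(-122\right) = - \frac{122}{5}$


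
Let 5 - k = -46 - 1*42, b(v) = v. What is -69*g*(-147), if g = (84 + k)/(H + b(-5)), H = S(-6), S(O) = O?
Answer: -1795311/11 ≈ -1.6321e+5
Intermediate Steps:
H = -6
k = 93 (k = 5 - (-46 - 1*42) = 5 - (-46 - 42) = 5 - 1*(-88) = 5 + 88 = 93)
g = -177/11 (g = (84 + 93)/(-6 - 5) = 177/(-11) = 177*(-1/11) = -177/11 ≈ -16.091)
-69*g*(-147) = -69*(-177/11)*(-147) = (12213/11)*(-147) = -1795311/11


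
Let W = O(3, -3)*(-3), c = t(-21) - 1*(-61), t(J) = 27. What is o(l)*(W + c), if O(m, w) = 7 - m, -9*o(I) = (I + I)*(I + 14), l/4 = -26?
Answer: -158080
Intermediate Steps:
l = -104 (l = 4*(-26) = -104)
o(I) = -2*I*(14 + I)/9 (o(I) = -(I + I)*(I + 14)/9 = -2*I*(14 + I)/9)
c = 88 (c = 27 - 1*(-61) = 27 + 61 = 88)
W = -12 (W = (7 - 1*3)*(-3) = (7 - 3)*(-3) = 4*(-3) = -12)
o(l)*(W + c) = (-2/9*(-104)*(14 - 104))*(-12 + 88) = -2/9*(-104)*(-90)*76 = -2080*76 = -158080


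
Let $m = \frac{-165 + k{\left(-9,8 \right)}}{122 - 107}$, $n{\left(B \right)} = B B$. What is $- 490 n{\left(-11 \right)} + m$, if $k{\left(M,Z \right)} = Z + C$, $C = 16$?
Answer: $- \frac{296497}{5} \approx -59299.0$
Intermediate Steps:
$n{\left(B \right)} = B^{2}$
$k{\left(M,Z \right)} = 16 + Z$ ($k{\left(M,Z \right)} = Z + 16 = 16 + Z$)
$m = - \frac{47}{5}$ ($m = \frac{-165 + \left(16 + 8\right)}{122 - 107} = \frac{-165 + 24}{15} = \left(-141\right) \frac{1}{15} = - \frac{47}{5} \approx -9.4$)
$- 490 n{\left(-11 \right)} + m = - 490 \left(-11\right)^{2} - \frac{47}{5} = \left(-490\right) 121 - \frac{47}{5} = -59290 - \frac{47}{5} = - \frac{296497}{5}$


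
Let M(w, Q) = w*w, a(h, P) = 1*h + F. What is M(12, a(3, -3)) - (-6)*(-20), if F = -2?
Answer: 24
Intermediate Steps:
a(h, P) = -2 + h (a(h, P) = 1*h - 2 = h - 2 = -2 + h)
M(w, Q) = w²
M(12, a(3, -3)) - (-6)*(-20) = 12² - (-6)*(-20) = 144 - 1*120 = 144 - 120 = 24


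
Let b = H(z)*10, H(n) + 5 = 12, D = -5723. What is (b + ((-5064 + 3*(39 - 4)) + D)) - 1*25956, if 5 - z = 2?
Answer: -36568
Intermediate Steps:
z = 3 (z = 5 - 1*2 = 5 - 2 = 3)
H(n) = 7 (H(n) = -5 + 12 = 7)
b = 70 (b = 7*10 = 70)
(b + ((-5064 + 3*(39 - 4)) + D)) - 1*25956 = (70 + ((-5064 + 3*(39 - 4)) - 5723)) - 1*25956 = (70 + ((-5064 + 3*35) - 5723)) - 25956 = (70 + ((-5064 + 105) - 5723)) - 25956 = (70 + (-4959 - 5723)) - 25956 = (70 - 10682) - 25956 = -10612 - 25956 = -36568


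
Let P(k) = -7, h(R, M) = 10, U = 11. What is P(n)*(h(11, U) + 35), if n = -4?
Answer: -315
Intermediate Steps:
P(n)*(h(11, U) + 35) = -7*(10 + 35) = -7*45 = -315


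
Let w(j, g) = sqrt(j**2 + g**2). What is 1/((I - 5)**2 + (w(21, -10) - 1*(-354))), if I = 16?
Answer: 475/225084 - sqrt(541)/225084 ≈ 0.0020070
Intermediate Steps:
w(j, g) = sqrt(g**2 + j**2)
1/((I - 5)**2 + (w(21, -10) - 1*(-354))) = 1/((16 - 5)**2 + (sqrt((-10)**2 + 21**2) - 1*(-354))) = 1/(11**2 + (sqrt(100 + 441) + 354)) = 1/(121 + (sqrt(541) + 354)) = 1/(121 + (354 + sqrt(541))) = 1/(475 + sqrt(541))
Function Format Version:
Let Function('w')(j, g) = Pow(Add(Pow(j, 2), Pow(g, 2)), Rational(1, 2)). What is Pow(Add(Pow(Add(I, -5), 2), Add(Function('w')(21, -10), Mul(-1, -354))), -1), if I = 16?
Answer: Add(Rational(475, 225084), Mul(Rational(-1, 225084), Pow(541, Rational(1, 2)))) ≈ 0.0020070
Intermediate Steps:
Function('w')(j, g) = Pow(Add(Pow(g, 2), Pow(j, 2)), Rational(1, 2))
Pow(Add(Pow(Add(I, -5), 2), Add(Function('w')(21, -10), Mul(-1, -354))), -1) = Pow(Add(Pow(Add(16, -5), 2), Add(Pow(Add(Pow(-10, 2), Pow(21, 2)), Rational(1, 2)), Mul(-1, -354))), -1) = Pow(Add(Pow(11, 2), Add(Pow(Add(100, 441), Rational(1, 2)), 354)), -1) = Pow(Add(121, Add(Pow(541, Rational(1, 2)), 354)), -1) = Pow(Add(121, Add(354, Pow(541, Rational(1, 2)))), -1) = Pow(Add(475, Pow(541, Rational(1, 2))), -1)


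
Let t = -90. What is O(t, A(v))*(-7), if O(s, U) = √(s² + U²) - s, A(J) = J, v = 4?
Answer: -630 - 14*√2029 ≈ -1260.6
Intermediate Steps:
O(s, U) = √(U² + s²) - s
O(t, A(v))*(-7) = (√(4² + (-90)²) - 1*(-90))*(-7) = (√(16 + 8100) + 90)*(-7) = (√8116 + 90)*(-7) = (2*√2029 + 90)*(-7) = (90 + 2*√2029)*(-7) = -630 - 14*√2029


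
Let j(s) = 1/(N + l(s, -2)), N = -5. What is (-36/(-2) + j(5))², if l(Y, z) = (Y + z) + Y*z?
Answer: 46225/144 ≈ 321.01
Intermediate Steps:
l(Y, z) = Y + z + Y*z
j(s) = 1/(-7 - s) (j(s) = 1/(-5 + (s - 2 + s*(-2))) = 1/(-5 + (s - 2 - 2*s)) = 1/(-5 + (-2 - s)) = 1/(-7 - s))
(-36/(-2) + j(5))² = (-36/(-2) + 1/(-7 - 1*5))² = (-36*(-½) + 1/(-7 - 5))² = (18 + 1/(-12))² = (18 - 1/12)² = (215/12)² = 46225/144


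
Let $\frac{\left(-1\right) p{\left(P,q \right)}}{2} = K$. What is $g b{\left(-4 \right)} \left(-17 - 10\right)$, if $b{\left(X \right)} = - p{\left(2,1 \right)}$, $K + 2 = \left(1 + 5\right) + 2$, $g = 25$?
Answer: $-8100$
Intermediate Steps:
$K = 6$ ($K = -2 + \left(\left(1 + 5\right) + 2\right) = -2 + \left(6 + 2\right) = -2 + 8 = 6$)
$p{\left(P,q \right)} = -12$ ($p{\left(P,q \right)} = \left(-2\right) 6 = -12$)
$b{\left(X \right)} = 12$ ($b{\left(X \right)} = \left(-1\right) \left(-12\right) = 12$)
$g b{\left(-4 \right)} \left(-17 - 10\right) = 25 \cdot 12 \left(-17 - 10\right) = 300 \left(-27\right) = -8100$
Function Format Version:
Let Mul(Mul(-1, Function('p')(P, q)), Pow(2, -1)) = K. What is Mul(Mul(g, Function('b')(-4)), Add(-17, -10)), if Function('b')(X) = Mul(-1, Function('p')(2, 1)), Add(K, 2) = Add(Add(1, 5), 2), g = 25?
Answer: -8100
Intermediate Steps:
K = 6 (K = Add(-2, Add(Add(1, 5), 2)) = Add(-2, Add(6, 2)) = Add(-2, 8) = 6)
Function('p')(P, q) = -12 (Function('p')(P, q) = Mul(-2, 6) = -12)
Function('b')(X) = 12 (Function('b')(X) = Mul(-1, -12) = 12)
Mul(Mul(g, Function('b')(-4)), Add(-17, -10)) = Mul(Mul(25, 12), Add(-17, -10)) = Mul(300, -27) = -8100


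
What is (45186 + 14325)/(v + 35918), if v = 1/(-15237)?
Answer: 906769107/547282565 ≈ 1.6569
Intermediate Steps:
v = -1/15237 ≈ -6.5630e-5
(45186 + 14325)/(v + 35918) = (45186 + 14325)/(-1/15237 + 35918) = 59511/(547282565/15237) = 59511*(15237/547282565) = 906769107/547282565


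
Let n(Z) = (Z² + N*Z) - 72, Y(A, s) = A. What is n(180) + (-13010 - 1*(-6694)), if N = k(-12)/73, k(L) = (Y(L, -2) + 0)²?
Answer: 1924796/73 ≈ 26367.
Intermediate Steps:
k(L) = L² (k(L) = (L + 0)² = L²)
N = 144/73 (N = (-12)²/73 = 144*(1/73) = 144/73 ≈ 1.9726)
n(Z) = -72 + Z² + 144*Z/73 (n(Z) = (Z² + 144*Z/73) - 72 = -72 + Z² + 144*Z/73)
n(180) + (-13010 - 1*(-6694)) = (-72 + 180² + (144/73)*180) + (-13010 - 1*(-6694)) = (-72 + 32400 + 25920/73) + (-13010 + 6694) = 2385864/73 - 6316 = 1924796/73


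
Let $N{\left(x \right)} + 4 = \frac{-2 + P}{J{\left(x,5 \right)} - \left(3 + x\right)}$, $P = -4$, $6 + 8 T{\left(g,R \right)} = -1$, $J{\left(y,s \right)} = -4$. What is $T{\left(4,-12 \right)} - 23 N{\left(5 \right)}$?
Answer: $\frac{637}{8} \approx 79.625$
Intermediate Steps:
$T{\left(g,R \right)} = - \frac{7}{8}$ ($T{\left(g,R \right)} = - \frac{3}{4} + \frac{1}{8} \left(-1\right) = - \frac{3}{4} - \frac{1}{8} = - \frac{7}{8}$)
$N{\left(x \right)} = -4 - \frac{6}{-7 - x}$ ($N{\left(x \right)} = -4 + \frac{-2 - 4}{-4 - \left(3 + x\right)} = -4 - \frac{6}{-7 - x}$)
$T{\left(4,-12 \right)} - 23 N{\left(5 \right)} = - \frac{7}{8} - 23 \frac{2 \left(-11 - 10\right)}{7 + 5} = - \frac{7}{8} - 23 \frac{2 \left(-11 - 10\right)}{12} = - \frac{7}{8} - 23 \cdot 2 \cdot \frac{1}{12} \left(-21\right) = - \frac{7}{8} - - \frac{161}{2} = - \frac{7}{8} + \frac{161}{2} = \frac{637}{8}$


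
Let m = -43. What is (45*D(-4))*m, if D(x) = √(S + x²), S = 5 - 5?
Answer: -7740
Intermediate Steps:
S = 0
D(x) = √(x²) (D(x) = √(0 + x²) = √(x²))
(45*D(-4))*m = (45*√((-4)²))*(-43) = (45*√16)*(-43) = (45*4)*(-43) = 180*(-43) = -7740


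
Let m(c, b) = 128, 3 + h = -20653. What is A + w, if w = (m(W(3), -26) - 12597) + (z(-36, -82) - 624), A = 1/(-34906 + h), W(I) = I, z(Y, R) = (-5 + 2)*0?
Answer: -727473267/55562 ≈ -13093.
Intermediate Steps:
h = -20656 (h = -3 - 20653 = -20656)
z(Y, R) = 0 (z(Y, R) = -3*0 = 0)
A = -1/55562 (A = 1/(-34906 - 20656) = 1/(-55562) = -1/55562 ≈ -1.7998e-5)
w = -13093 (w = (128 - 12597) + (0 - 624) = -12469 - 624 = -13093)
A + w = -1/55562 - 13093 = -727473267/55562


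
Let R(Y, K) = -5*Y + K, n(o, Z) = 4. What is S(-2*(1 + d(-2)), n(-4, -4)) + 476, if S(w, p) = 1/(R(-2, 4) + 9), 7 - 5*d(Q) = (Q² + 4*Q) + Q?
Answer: 10949/23 ≈ 476.04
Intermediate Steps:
R(Y, K) = K - 5*Y
d(Q) = 7/5 - Q - Q²/5 (d(Q) = 7/5 - ((Q² + 4*Q) + Q)/5 = 7/5 - (Q² + 5*Q)/5 = 7/5 + (-Q - Q²/5) = 7/5 - Q - Q²/5)
S(w, p) = 1/23 (S(w, p) = 1/((4 - 5*(-2)) + 9) = 1/((4 + 10) + 9) = 1/(14 + 9) = 1/23)
S(-2*(1 + d(-2)), n(-4, -4)) + 476 = 1/23 + 476 = 10949/23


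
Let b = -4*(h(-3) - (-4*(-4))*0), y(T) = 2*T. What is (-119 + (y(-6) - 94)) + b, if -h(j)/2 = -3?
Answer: -249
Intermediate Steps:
h(j) = 6 (h(j) = -2*(-3) = 6)
b = -24 (b = -4*(6 - (-4*(-4))*0) = -4*(6 - 16*0) = -4*(6 - 1*0) = -4*(6 + 0) = -4*6 = -24)
(-119 + (y(-6) - 94)) + b = (-119 + (2*(-6) - 94)) - 24 = (-119 + (-12 - 94)) - 24 = (-119 - 106) - 24 = -225 - 24 = -249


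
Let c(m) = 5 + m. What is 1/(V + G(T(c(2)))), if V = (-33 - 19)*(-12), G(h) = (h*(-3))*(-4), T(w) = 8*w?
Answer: 1/1296 ≈ 0.00077160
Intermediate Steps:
G(h) = 12*h (G(h) = -3*h*(-4) = 12*h)
V = 624 (V = -52*(-12) = 624)
1/(V + G(T(c(2)))) = 1/(624 + 12*(8*(5 + 2))) = 1/(624 + 12*(8*7)) = 1/(624 + 12*56) = 1/(624 + 672) = 1/1296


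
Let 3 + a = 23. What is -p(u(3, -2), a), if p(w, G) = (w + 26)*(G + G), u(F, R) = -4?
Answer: -880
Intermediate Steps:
a = 20 (a = -3 + 23 = 20)
p(w, G) = 2*G*(26 + w) (p(w, G) = (26 + w)*(2*G) = 2*G*(26 + w))
-p(u(3, -2), a) = -2*20*(26 - 4) = -2*20*22 = -1*880 = -880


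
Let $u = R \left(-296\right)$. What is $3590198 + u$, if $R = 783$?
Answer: $3358430$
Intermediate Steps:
$u = -231768$ ($u = 783 \left(-296\right) = -231768$)
$3590198 + u = 3590198 - 231768 = 3358430$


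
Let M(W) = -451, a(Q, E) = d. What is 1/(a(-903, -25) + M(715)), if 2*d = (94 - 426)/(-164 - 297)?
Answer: -461/207745 ≈ -0.0022191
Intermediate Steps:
d = 166/461 (d = ((94 - 426)/(-164 - 297))/2 = (-332/(-461))/2 = (-332*(-1/461))/2 = (1/2)*(332/461) = 166/461 ≈ 0.36009)
a(Q, E) = 166/461
1/(a(-903, -25) + M(715)) = 1/(166/461 - 451) = 1/(-207745/461) = -461/207745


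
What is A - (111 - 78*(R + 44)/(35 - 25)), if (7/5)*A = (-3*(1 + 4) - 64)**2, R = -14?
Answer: 32066/7 ≈ 4580.9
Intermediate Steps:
A = 31205/7 (A = 5*(-3*(1 + 4) - 64)**2/7 = 5*(-3*5 - 64)**2/7 = 5*(-15 - 64)**2/7 = (5/7)*(-79)**2 = (5/7)*6241 = 31205/7 ≈ 4457.9)
A - (111 - 78*(R + 44)/(35 - 25)) = 31205/7 - (111 - 78*(-14 + 44)/(35 - 25)) = 31205/7 - (111 - 2340/10) = 31205/7 - (111 - 78*3) = 31205/7 - (111 - 234) = 31205/7 - 1*(-123) = 31205/7 + 123 = 32066/7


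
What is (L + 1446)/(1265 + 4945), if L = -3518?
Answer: -1036/3105 ≈ -0.33366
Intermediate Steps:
(L + 1446)/(1265 + 4945) = (-3518 + 1446)/(1265 + 4945) = -2072/6210 = -2072*1/6210 = -1036/3105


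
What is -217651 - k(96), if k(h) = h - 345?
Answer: -217402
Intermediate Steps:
k(h) = -345 + h
-217651 - k(96) = -217651 - (-345 + 96) = -217651 - 1*(-249) = -217651 + 249 = -217402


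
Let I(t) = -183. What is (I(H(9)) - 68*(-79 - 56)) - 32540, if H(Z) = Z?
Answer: -23543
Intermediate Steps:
(I(H(9)) - 68*(-79 - 56)) - 32540 = (-183 - 68*(-79 - 56)) - 32540 = (-183 - 68*(-135)) - 32540 = (-183 + 9180) - 32540 = 8997 - 32540 = -23543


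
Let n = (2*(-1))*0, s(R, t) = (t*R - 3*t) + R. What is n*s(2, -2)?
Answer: 0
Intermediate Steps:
s(R, t) = R - 3*t + R*t (s(R, t) = (R*t - 3*t) + R = (-3*t + R*t) + R = R - 3*t + R*t)
n = 0 (n = -2*0 = 0)
n*s(2, -2) = 0*(2 - 3*(-2) + 2*(-2)) = 0*(2 + 6 - 4) = 0*4 = 0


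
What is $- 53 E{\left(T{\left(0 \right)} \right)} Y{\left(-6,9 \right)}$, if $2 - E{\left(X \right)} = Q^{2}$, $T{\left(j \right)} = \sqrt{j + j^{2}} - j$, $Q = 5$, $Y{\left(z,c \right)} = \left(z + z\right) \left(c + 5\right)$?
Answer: $-204792$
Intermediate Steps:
$Y{\left(z,c \right)} = 2 z \left(5 + c\right)$
$E{\left(X \right)} = -23$ ($E{\left(X \right)} = 2 - 5^{2} = 2 - 25 = -23$)
$- 53 E{\left(T{\left(0 \right)} \right)} Y{\left(-6,9 \right)} = \left(-53\right) \left(-23\right) 2 \left(-6\right) \left(5 + 9\right) = 1219 \cdot 2 \left(-6\right) 14 = 1219 \left(-168\right) = -204792$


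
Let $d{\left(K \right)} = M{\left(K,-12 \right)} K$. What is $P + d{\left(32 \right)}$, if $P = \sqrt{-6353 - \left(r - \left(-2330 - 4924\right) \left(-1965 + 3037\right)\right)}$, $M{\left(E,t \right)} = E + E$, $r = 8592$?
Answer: $2048 + i \sqrt{7791233} \approx 2048.0 + 2791.3 i$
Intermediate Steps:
$M{\left(E,t \right)} = 2 E$
$P = i \sqrt{7791233}$ ($P = \sqrt{-6353 + \left(\left(-2330 - 4924\right) \left(-1965 + 3037\right) - 8592\right)} = \sqrt{-6353 - 7784880} = \sqrt{-7791233} = i \sqrt{7791233} \approx 2791.3 i$)
$d{\left(K \right)} = 2 K^{2}$ ($d{\left(K \right)} = 2 K K = 2 K^{2}$)
$P + d{\left(32 \right)} = i \sqrt{7791233} + 2 \cdot 32^{2} = i \sqrt{7791233} + 2 \cdot 1024 = i \sqrt{7791233} + 2048 = 2048 + i \sqrt{7791233}$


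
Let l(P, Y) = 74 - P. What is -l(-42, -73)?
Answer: -116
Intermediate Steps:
-l(-42, -73) = -(74 - 1*(-42)) = -(74 + 42) = -1*116 = -116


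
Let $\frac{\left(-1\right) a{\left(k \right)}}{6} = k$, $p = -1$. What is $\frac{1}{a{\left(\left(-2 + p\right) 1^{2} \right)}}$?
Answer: $\frac{1}{18} \approx 0.055556$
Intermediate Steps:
$a{\left(k \right)} = - 6 k$
$\frac{1}{a{\left(\left(-2 + p\right) 1^{2} \right)}} = \frac{1}{\left(-6\right) \left(-2 - 1\right) 1^{2}} = \frac{1}{\left(-6\right) \left(\left(-3\right) 1\right)} = \frac{1}{\left(-6\right) \left(-3\right)} = \frac{1}{18}$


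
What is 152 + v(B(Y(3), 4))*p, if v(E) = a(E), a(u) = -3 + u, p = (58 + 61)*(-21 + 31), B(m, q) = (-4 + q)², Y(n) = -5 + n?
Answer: -3418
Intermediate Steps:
p = 1190 (p = 119*10 = 1190)
v(E) = -3 + E
152 + v(B(Y(3), 4))*p = 152 + (-3 + (-4 + 4)²)*1190 = 152 + (-3 + 0²)*1190 = 152 + (-3 + 0)*1190 = 152 - 3*1190 = 152 - 3570 = -3418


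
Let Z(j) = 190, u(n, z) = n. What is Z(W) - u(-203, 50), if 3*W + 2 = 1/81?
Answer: 393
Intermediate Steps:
W = -161/243 (W = -⅔ + (⅓)/81 = -⅔ + (⅓)*(1/81) = -⅔ + 1/243 = -161/243 ≈ -0.66255)
Z(W) - u(-203, 50) = 190 - 1*(-203) = 190 + 203 = 393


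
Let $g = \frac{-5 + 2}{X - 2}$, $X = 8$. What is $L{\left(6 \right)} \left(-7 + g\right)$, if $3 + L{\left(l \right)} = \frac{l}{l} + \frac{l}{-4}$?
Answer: $\frac{105}{4} \approx 26.25$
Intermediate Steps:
$L{\left(l \right)} = -2 - \frac{l}{4}$ ($L{\left(l \right)} = -3 + \left(\frac{l}{l} + \frac{l}{-4}\right) = -3 + \left(1 + l \left(- \frac{1}{4}\right)\right) = -3 - \left(-1 + \frac{l}{4}\right) = -2 - \frac{l}{4}$)
$g = - \frac{1}{2}$ ($g = \frac{-5 + 2}{8 - 2} = - \frac{3}{6} = \left(-3\right) \frac{1}{6} = - \frac{1}{2} \approx -0.5$)
$L{\left(6 \right)} \left(-7 + g\right) = \left(-2 - \frac{3}{2}\right) \left(-7 - \frac{1}{2}\right) = \left(-2 - \frac{3}{2}\right) \left(- \frac{15}{2}\right) = \left(- \frac{7}{2}\right) \left(- \frac{15}{2}\right) = \frac{105}{4}$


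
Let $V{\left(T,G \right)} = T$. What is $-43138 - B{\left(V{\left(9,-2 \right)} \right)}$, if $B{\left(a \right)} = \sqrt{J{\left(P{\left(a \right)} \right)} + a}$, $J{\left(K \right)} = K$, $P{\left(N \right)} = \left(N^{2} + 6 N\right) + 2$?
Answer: $-43138 - \sqrt{146} \approx -43150.0$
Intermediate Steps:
$P{\left(N \right)} = 2 + N^{2} + 6 N$
$B{\left(a \right)} = \sqrt{2 + a^{2} + 7 a}$ ($B{\left(a \right)} = \sqrt{\left(2 + a^{2} + 6 a\right) + a} = \sqrt{2 + a^{2} + 7 a}$)
$-43138 - B{\left(V{\left(9,-2 \right)} \right)} = -43138 - \sqrt{2 + 9^{2} + 7 \cdot 9} = -43138 - \sqrt{2 + 81 + 63} = -43138 - \sqrt{146}$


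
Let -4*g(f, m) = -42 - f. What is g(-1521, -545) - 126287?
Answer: -506627/4 ≈ -1.2666e+5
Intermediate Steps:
g(f, m) = 21/2 + f/4 (g(f, m) = -(-42 - f)/4 = 21/2 + f/4)
g(-1521, -545) - 126287 = (21/2 + (¼)*(-1521)) - 126287 = (21/2 - 1521/4) - 126287 = -1479/4 - 126287 = -506627/4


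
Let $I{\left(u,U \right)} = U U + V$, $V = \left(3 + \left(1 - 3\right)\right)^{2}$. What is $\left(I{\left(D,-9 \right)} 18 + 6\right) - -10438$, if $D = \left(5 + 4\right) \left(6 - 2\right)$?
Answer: $11920$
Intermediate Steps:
$D = 36$ ($D = 9 \cdot 4 = 36$)
$V = 1$ ($V = \left(3 + \left(1 - 3\right)\right)^{2} = \left(3 - 2\right)^{2} = 1^{2} = 1$)
$I{\left(u,U \right)} = 1 + U^{2}$ ($I{\left(u,U \right)} = U U + 1 = U^{2} + 1 = 1 + U^{2}$)
$\left(I{\left(D,-9 \right)} 18 + 6\right) - -10438 = \left(\left(1 + \left(-9\right)^{2}\right) 18 + 6\right) - -10438 = \left(\left(1 + 81\right) 18 + 6\right) + 10438 = \left(82 \cdot 18 + 6\right) + 10438 = \left(1476 + 6\right) + 10438 = 1482 + 10438 = 11920$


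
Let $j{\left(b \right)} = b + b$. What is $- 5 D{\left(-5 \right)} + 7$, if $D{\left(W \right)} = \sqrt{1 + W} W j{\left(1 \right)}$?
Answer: $7 + 100 i \approx 7.0 + 100.0 i$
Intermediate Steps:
$j{\left(b \right)} = 2 b$
$D{\left(W \right)} = 2 W \sqrt{1 + W}$ ($D{\left(W \right)} = \sqrt{1 + W} W 2 \cdot 1 = W \sqrt{1 + W} 2 = 2 W \sqrt{1 + W}$)
$- 5 D{\left(-5 \right)} + 7 = - 5 \cdot 2 \left(-5\right) \sqrt{1 - 5} + 7 = - 5 \cdot 2 \left(-5\right) \sqrt{-4} + 7 = - 5 \cdot 2 \left(-5\right) 2 i + 7 = - 5 \left(- 20 i\right) + 7 = 100 i + 7 = 7 + 100 i$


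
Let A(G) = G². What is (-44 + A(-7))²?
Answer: 25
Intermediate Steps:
(-44 + A(-7))² = (-44 + (-7)²)² = (-44 + 49)² = 5² = 25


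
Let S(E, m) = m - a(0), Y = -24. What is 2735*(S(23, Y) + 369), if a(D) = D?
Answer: 943575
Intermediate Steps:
S(E, m) = m (S(E, m) = m - 1*0 = m + 0 = m)
2735*(S(23, Y) + 369) = 2735*(-24 + 369) = 2735*345 = 943575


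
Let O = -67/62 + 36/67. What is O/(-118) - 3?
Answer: -1468259/490172 ≈ -2.9954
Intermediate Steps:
O = -2257/4154 (O = -67*1/62 + 36*(1/67) = -67/62 + 36/67 = -2257/4154 ≈ -0.54333)
O/(-118) - 3 = -2257/4154/(-118) - 3 = -1/118*(-2257/4154) - 3 = 2257/490172 - 3 = -1468259/490172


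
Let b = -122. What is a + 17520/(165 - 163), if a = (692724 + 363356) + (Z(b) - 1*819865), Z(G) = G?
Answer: 244853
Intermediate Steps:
a = 236093 (a = (692724 + 363356) + (-122 - 1*819865) = 1056080 + (-122 - 819865) = 1056080 - 819987 = 236093)
a + 17520/(165 - 163) = 236093 + 17520/(165 - 163) = 236093 + 17520/2 = 236093 + (½)*17520 = 236093 + 8760 = 244853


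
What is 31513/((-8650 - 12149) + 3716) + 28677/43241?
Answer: -79342222/67153273 ≈ -1.1815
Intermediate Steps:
31513/((-8650 - 12149) + 3716) + 28677/43241 = 31513/(-20799 + 3716) + 28677*(1/43241) = 31513/(-17083) + 2607/3931 = 31513*(-1/17083) + 2607/3931 = -31513/17083 + 2607/3931 = -79342222/67153273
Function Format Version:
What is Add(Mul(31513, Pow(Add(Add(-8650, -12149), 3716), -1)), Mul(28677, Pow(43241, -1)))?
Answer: Rational(-79342222, 67153273) ≈ -1.1815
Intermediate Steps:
Add(Mul(31513, Pow(Add(Add(-8650, -12149), 3716), -1)), Mul(28677, Pow(43241, -1))) = Add(Mul(31513, Pow(Add(-20799, 3716), -1)), Mul(28677, Rational(1, 43241))) = Add(Mul(31513, Pow(-17083, -1)), Rational(2607, 3931)) = Add(Mul(31513, Rational(-1, 17083)), Rational(2607, 3931)) = Add(Rational(-31513, 17083), Rational(2607, 3931)) = Rational(-79342222, 67153273)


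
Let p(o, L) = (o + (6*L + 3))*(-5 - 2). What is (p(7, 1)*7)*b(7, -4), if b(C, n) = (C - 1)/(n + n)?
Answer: 588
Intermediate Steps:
p(o, L) = -21 - 42*L - 7*o (p(o, L) = (o + (3 + 6*L))*(-7) = (3 + o + 6*L)*(-7) = -21 - 42*L - 7*o)
b(C, n) = (-1 + C)/(2*n) (b(C, n) = (-1 + C)/((2*n)) = (-1 + C)*(1/(2*n)) = (-1 + C)/(2*n))
(p(7, 1)*7)*b(7, -4) = ((-21 - 42*1 - 7*7)*7)*((½)*(-1 + 7)/(-4)) = ((-21 - 42 - 49)*7)*((½)*(-¼)*6) = -112*7*(-¾) = -784*(-¾) = 588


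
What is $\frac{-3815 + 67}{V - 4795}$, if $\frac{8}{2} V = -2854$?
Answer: $\frac{7496}{11017} \approx 0.6804$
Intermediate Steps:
$V = - \frac{1427}{2}$ ($V = \frac{1}{4} \left(-2854\right) = - \frac{1427}{2} \approx -713.5$)
$\frac{-3815 + 67}{V - 4795} = \frac{-3815 + 67}{- \frac{1427}{2} - 4795} = - \frac{3748}{- \frac{11017}{2}} = \left(-3748\right) \left(- \frac{2}{11017}\right) = \frac{7496}{11017}$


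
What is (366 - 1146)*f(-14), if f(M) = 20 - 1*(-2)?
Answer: -17160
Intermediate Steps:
f(M) = 22 (f(M) = 20 + 2 = 22)
(366 - 1146)*f(-14) = (366 - 1146)*22 = -780*22 = -17160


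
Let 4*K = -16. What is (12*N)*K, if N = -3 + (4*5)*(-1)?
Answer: 1104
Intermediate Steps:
K = -4 (K = (1/4)*(-16) = -4)
N = -23 (N = -3 + 20*(-1) = -3 - 20 = -23)
(12*N)*K = (12*(-23))*(-4) = -276*(-4) = 1104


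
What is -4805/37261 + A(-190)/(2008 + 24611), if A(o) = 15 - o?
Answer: -120265790/991850559 ≈ -0.12125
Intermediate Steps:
-4805/37261 + A(-190)/(2008 + 24611) = -4805/37261 + (15 - 1*(-190))/(2008 + 24611) = -4805*1/37261 + (15 + 190)/26619 = -4805/37261 + 205*(1/26619) = -4805/37261 + 205/26619 = -120265790/991850559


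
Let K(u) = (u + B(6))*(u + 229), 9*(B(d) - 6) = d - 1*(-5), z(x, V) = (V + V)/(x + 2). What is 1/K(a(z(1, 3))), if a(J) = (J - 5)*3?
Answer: -9/3520 ≈ -0.0025568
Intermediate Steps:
z(x, V) = 2*V/(2 + x) (z(x, V) = (2*V)/(2 + x) = 2*V/(2 + x))
B(d) = 59/9 + d/9 (B(d) = 6 + (d - 1*(-5))/9 = 6 + (d + 5)/9 = 6 + (5 + d)/9 = 6 + (5/9 + d/9) = 59/9 + d/9)
a(J) = -15 + 3*J (a(J) = (-5 + J)*3 = -15 + 3*J)
K(u) = (229 + u)*(65/9 + u) (K(u) = (u + (59/9 + (⅑)*6))*(u + 229) = (u + (59/9 + ⅔))*(229 + u) = (u + 65/9)*(229 + u) = (65/9 + u)*(229 + u) = (229 + u)*(65/9 + u))
1/K(a(z(1, 3))) = 1/(14885/9 + (-15 + 3*(2*3/(2 + 1)))² + 2126*(-15 + 3*(2*3/(2 + 1)))/9) = 1/(14885/9 + (-15 + 3*(2*3/3))² + 2126*(-15 + 3*(2*3/3))/9) = 1/(14885/9 + (-15 + 3*(2*3*(⅓)))² + 2126*(-15 + 3*(2*3*(⅓)))/9) = 1/(14885/9 + (-15 + 3*2)² + 2126*(-15 + 3*2)/9) = 1/(14885/9 + (-15 + 6)² + 2126*(-15 + 6)/9) = 1/(14885/9 + (-9)² + (2126/9)*(-9)) = 1/(14885/9 + 81 - 2126) = 1/(-3520/9) = -9/3520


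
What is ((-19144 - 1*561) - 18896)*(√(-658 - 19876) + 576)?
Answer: -22234176 - 38601*I*√20534 ≈ -2.2234e+7 - 5.5314e+6*I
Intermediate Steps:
((-19144 - 1*561) - 18896)*(√(-658 - 19876) + 576) = ((-19144 - 561) - 18896)*(√(-20534) + 576) = (-19705 - 18896)*(I*√20534 + 576) = -38601*(576 + I*√20534) = -22234176 - 38601*I*√20534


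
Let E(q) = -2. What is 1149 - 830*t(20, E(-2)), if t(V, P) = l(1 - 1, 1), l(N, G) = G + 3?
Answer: -2171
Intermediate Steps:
l(N, G) = 3 + G
t(V, P) = 4 (t(V, P) = 3 + 1 = 4)
1149 - 830*t(20, E(-2)) = 1149 - 830*4 = 1149 - 3320 = -2171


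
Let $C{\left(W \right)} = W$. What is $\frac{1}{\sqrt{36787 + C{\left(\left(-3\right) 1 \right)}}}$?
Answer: $\frac{\sqrt{19}}{836} \approx 0.005214$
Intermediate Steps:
$\frac{1}{\sqrt{36787 + C{\left(\left(-3\right) 1 \right)}}} = \frac{1}{\sqrt{36787 - 3}} = \frac{1}{\sqrt{36784}} = \frac{1}{44 \sqrt{19}} = \frac{\sqrt{19}}{836}$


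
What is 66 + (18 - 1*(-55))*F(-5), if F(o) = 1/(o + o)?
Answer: 587/10 ≈ 58.700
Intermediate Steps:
F(o) = 1/(2*o)
66 + (18 - 1*(-55))*F(-5) = 66 + (18 - 1*(-55))*((1/2)/(-5)) = 66 + (18 + 55)*((1/2)*(-1/5)) = 66 + 73*(-1/10) = 66 - 73/10 = 587/10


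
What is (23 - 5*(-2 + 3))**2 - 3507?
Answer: -3183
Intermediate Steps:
(23 - 5*(-2 + 3))**2 - 3507 = (23 - 5*1)**2 - 3507 = (23 - 5)**2 - 3507 = 18**2 - 3507 = 324 - 3507 = -3183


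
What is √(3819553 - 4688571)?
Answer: I*√869018 ≈ 932.21*I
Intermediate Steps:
√(3819553 - 4688571) = √(-869018) = I*√869018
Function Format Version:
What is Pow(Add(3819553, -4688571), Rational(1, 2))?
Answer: Mul(I, Pow(869018, Rational(1, 2))) ≈ Mul(932.21, I)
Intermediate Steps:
Pow(Add(3819553, -4688571), Rational(1, 2)) = Pow(-869018, Rational(1, 2)) = Mul(I, Pow(869018, Rational(1, 2)))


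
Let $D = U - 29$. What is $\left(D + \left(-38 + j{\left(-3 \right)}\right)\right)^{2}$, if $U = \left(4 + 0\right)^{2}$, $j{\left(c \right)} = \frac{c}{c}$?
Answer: $2500$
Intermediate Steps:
$j{\left(c \right)} = 1$
$U = 16$ ($U = 4^{2} = 16$)
$D = -13$ ($D = 16 - 29 = -13$)
$\left(D + \left(-38 + j{\left(-3 \right)}\right)\right)^{2} = \left(-13 + \left(-38 + 1\right)\right)^{2} = \left(-13 - 37\right)^{2} = \left(-50\right)^{2} = 2500$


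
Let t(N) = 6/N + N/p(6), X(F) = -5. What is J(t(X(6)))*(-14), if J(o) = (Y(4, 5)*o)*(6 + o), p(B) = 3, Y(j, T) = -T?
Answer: -28294/45 ≈ -628.76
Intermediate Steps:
t(N) = 6/N + N/3
J(o) = -5*o*(6 + o) (J(o) = ((-1*5)*o)*(6 + o) = (-5*o)*(6 + o) = -5*o*(6 + o))
J(t(X(6)))*(-14) = -5*(6/(-5) + (⅓)*(-5))*(6 + (6/(-5) + (⅓)*(-5)))*(-14) = -5*(6*(-⅕) - 5/3)*(6 + (6*(-⅕) - 5/3))*(-14) = -5*(-6/5 - 5/3)*(6 + (-6/5 - 5/3))*(-14) = -5*(-43/15)*(6 - 43/15)*(-14) = -5*(-43/15)*47/15*(-14) = (2021/45)*(-14) = -28294/45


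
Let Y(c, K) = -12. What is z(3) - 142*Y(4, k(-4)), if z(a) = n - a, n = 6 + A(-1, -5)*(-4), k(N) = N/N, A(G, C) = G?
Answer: 1711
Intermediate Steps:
k(N) = 1
n = 10 (n = 6 - 1*(-4) = 6 + 4 = 10)
z(a) = 10 - a
z(3) - 142*Y(4, k(-4)) = (10 - 1*3) - 142*(-12) = (10 - 3) + 1704 = 7 + 1704 = 1711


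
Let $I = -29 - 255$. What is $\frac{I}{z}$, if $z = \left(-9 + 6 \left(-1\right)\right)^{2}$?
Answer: $- \frac{284}{225} \approx -1.2622$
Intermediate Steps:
$z = 225$ ($z = \left(-9 - 6\right)^{2} = \left(-15\right)^{2} = 225$)
$I = -284$ ($I = -29 - 255 = -284$)
$\frac{I}{z} = - \frac{284}{225}$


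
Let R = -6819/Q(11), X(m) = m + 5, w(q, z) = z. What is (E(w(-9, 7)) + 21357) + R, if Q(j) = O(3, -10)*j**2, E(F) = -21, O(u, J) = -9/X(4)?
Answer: 2588475/121 ≈ 21392.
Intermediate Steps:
X(m) = 5 + m
O(u, J) = -1 (O(u, J) = -9/(5 + 4) = -9/9 = -9*1/9 = -1)
Q(j) = -j**2
R = 6819/121 (R = -6819/((-1*11**2)) = -6819/((-1*121)) = -6819/(-121) = -6819*(-1/121) = 6819/121 ≈ 56.355)
(E(w(-9, 7)) + 21357) + R = (-21 + 21357) + 6819/121 = 21336 + 6819/121 = 2588475/121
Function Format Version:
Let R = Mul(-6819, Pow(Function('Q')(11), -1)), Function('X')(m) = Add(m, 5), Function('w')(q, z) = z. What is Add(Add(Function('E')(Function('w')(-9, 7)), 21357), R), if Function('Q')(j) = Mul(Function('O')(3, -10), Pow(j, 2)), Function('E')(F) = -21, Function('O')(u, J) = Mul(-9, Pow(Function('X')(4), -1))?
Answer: Rational(2588475, 121) ≈ 21392.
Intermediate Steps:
Function('X')(m) = Add(5, m)
Function('O')(u, J) = -1 (Function('O')(u, J) = Mul(-9, Pow(Add(5, 4), -1)) = Mul(-9, Pow(9, -1)) = Mul(-9, Rational(1, 9)) = -1)
Function('Q')(j) = Mul(-1, Pow(j, 2))
R = Rational(6819, 121) (R = Mul(-6819, Pow(Mul(-1, Pow(11, 2)), -1)) = Mul(-6819, Pow(Mul(-1, 121), -1)) = Mul(-6819, Pow(-121, -1)) = Mul(-6819, Rational(-1, 121)) = Rational(6819, 121) ≈ 56.355)
Add(Add(Function('E')(Function('w')(-9, 7)), 21357), R) = Add(Add(-21, 21357), Rational(6819, 121)) = Add(21336, Rational(6819, 121)) = Rational(2588475, 121)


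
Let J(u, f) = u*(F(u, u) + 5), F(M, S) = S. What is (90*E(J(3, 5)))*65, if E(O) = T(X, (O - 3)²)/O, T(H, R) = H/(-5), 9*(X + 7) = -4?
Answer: 4355/12 ≈ 362.92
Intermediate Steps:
X = -67/9 (X = -7 + (⅑)*(-4) = -7 - 4/9 = -67/9 ≈ -7.4444)
J(u, f) = u*(5 + u) (J(u, f) = u*(u + 5) = u*(5 + u))
T(H, R) = -H/5 (T(H, R) = H*(-⅕) = -H/5)
E(O) = 67/(45*O) (E(O) = (-⅕*(-67/9))/O = 67/(45*O))
(90*E(J(3, 5)))*65 = (90*(67/(45*((3*(5 + 3))))))*65 = (90*(67/(45*((3*8)))))*65 = (90*((67/45)/24))*65 = (90*((67/45)*(1/24)))*65 = (90*(67/1080))*65 = (67/12)*65 = 4355/12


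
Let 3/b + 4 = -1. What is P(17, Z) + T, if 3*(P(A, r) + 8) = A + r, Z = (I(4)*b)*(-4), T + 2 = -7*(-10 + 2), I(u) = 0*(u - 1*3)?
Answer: 155/3 ≈ 51.667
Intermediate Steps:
b = -3/5 (b = 3/(-4 - 1) = 3/(-5) = 3*(-1/5) = -3/5 ≈ -0.60000)
I(u) = 0 (I(u) = 0*(u - 3) = 0*(-3 + u) = 0)
T = 54 (T = -2 - 7*(-10 + 2) = -2 - 7*(-8) = -2 + 56 = 54)
Z = 0 (Z = (0*(-3/5))*(-4) = 0*(-4) = 0)
P(A, r) = -8 + A/3 + r/3 (P(A, r) = -8 + (A + r)/3 = -8 + (A/3 + r/3) = -8 + A/3 + r/3)
P(17, Z) + T = (-8 + (1/3)*17 + (1/3)*0) + 54 = (-8 + 17/3 + 0) + 54 = -7/3 + 54 = 155/3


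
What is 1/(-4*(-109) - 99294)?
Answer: -1/98858 ≈ -1.0116e-5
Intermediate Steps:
1/(-4*(-109) - 99294) = 1/(436 - 99294) = 1/(-98858) = -1/98858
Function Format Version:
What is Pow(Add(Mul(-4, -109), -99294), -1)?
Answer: Rational(-1, 98858) ≈ -1.0116e-5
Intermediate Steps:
Pow(Add(Mul(-4, -109), -99294), -1) = Pow(Add(436, -99294), -1) = Pow(-98858, -1) = Rational(-1, 98858)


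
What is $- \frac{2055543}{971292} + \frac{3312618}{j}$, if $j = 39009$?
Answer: $\frac{49798963263}{601414756} \approx 82.803$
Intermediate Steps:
$- \frac{2055543}{971292} + \frac{3312618}{j} = - \frac{2055543}{971292} + \frac{3312618}{39009} = \left(-2055543\right) \frac{1}{971292} + 3312618 \cdot \frac{1}{39009} = - \frac{97883}{46252} + \frac{1104206}{13003} = \frac{49798963263}{601414756}$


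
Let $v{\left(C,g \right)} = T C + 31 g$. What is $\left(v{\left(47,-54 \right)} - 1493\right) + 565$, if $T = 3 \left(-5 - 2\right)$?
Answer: $-3589$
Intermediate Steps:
$T = -21$ ($T = 3 \left(-7\right) = -21$)
$v{\left(C,g \right)} = - 21 C + 31 g$
$\left(v{\left(47,-54 \right)} - 1493\right) + 565 = \left(\left(\left(-21\right) 47 + 31 \left(-54\right)\right) - 1493\right) + 565 = \left(\left(-987 - 1674\right) + \left(-1364 + \left(-569 + 440\right)\right)\right) + 565 = \left(-2661 - 1493\right) + 565 = -4154 + 565 = -3589$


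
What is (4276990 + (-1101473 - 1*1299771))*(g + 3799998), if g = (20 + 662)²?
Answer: 8000285531012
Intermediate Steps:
g = 465124 (g = 682² = 465124)
(4276990 + (-1101473 - 1*1299771))*(g + 3799998) = (4276990 + (-1101473 - 1*1299771))*(465124 + 3799998) = (4276990 + (-1101473 - 1299771))*4265122 = (4276990 - 2401244)*4265122 = 1875746*4265122 = 8000285531012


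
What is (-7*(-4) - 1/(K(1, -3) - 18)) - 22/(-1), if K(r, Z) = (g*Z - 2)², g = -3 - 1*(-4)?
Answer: 349/7 ≈ 49.857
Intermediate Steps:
g = 1 (g = -3 + 4 = 1)
K(r, Z) = (-2 + Z)² (K(r, Z) = (1*Z - 2)² = (Z - 2)² = (-2 + Z)²)
(-7*(-4) - 1/(K(1, -3) - 18)) - 22/(-1) = (-7*(-4) - 1/((-2 - 3)² - 18)) - 22/(-1) = (28 - 1/((-5)² - 18)) - 22*(-1) = (28 - 1/(25 - 18)) + 22 = (28 - 1/7) + 22 = (28 - 1*⅐) + 22 = (28 - ⅐) + 22 = 195/7 + 22 = 349/7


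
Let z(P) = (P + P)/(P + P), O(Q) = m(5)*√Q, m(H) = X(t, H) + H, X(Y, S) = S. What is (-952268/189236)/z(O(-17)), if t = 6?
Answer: -238067/47309 ≈ -5.0322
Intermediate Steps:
m(H) = 2*H (m(H) = H + H = 2*H)
O(Q) = 10*√Q (O(Q) = (2*5)*√Q = 10*√Q)
z(P) = 1 (z(P) = (2*P)/((2*P)) = (2*P)*(1/(2*P)) = 1)
(-952268/189236)/z(O(-17)) = -952268/189236/1 = -952268*1/189236*1 = -238067/47309*1 = -238067/47309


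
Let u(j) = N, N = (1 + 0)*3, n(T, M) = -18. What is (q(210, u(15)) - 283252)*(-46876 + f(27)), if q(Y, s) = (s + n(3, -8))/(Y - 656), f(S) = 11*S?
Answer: 5884342630283/446 ≈ 1.3194e+10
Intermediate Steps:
N = 3 (N = 1*3 = 3)
u(j) = 3
q(Y, s) = (-18 + s)/(-656 + Y) (q(Y, s) = (s - 18)/(Y - 656) = (-18 + s)/(-656 + Y))
(q(210, u(15)) - 283252)*(-46876 + f(27)) = ((-18 + 3)/(-656 + 210) - 283252)*(-46876 + 11*27) = (-15/(-446) - 283252)*(-46876 + 297) = (-1/446*(-15) - 283252)*(-46579) = (15/446 - 283252)*(-46579) = -126330377/446*(-46579) = 5884342630283/446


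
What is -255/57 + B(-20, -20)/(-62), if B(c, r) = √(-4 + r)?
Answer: -85/19 - I*√6/31 ≈ -4.4737 - 0.079016*I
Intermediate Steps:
-255/57 + B(-20, -20)/(-62) = -255/57 + √(-4 - 20)/(-62) = -255*1/57 + √(-24)*(-1/62) = -85/19 + (2*I*√6)*(-1/62) = -85/19 - I*√6/31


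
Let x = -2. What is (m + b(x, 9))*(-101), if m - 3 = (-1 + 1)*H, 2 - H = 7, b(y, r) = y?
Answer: -101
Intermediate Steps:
H = -5 (H = 2 - 1*7 = 2 - 7 = -5)
m = 3 (m = 3 + (-1 + 1)*(-5) = 3 + 0*(-5) = 3 + 0 = 3)
(m + b(x, 9))*(-101) = (3 - 2)*(-101) = 1*(-101) = -101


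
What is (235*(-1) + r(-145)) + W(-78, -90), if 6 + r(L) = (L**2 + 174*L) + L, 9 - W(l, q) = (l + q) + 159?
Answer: -4573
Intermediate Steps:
W(l, q) = -150 - l - q (W(l, q) = 9 - ((l + q) + 159) = 9 - (159 + l + q) = 9 + (-159 - l - q) = -150 - l - q)
r(L) = -6 + L**2 + 175*L (r(L) = -6 + ((L**2 + 174*L) + L) = -6 + (L**2 + 175*L) = -6 + L**2 + 175*L)
(235*(-1) + r(-145)) + W(-78, -90) = (235*(-1) + (-6 + (-145)**2 + 175*(-145))) + (-150 - 1*(-78) - 1*(-90)) = (-235 + (-6 + 21025 - 25375)) + (-150 + 78 + 90) = (-235 - 4356) + 18 = -4591 + 18 = -4573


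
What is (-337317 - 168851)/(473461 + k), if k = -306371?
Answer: -8164/2695 ≈ -3.0293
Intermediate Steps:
(-337317 - 168851)/(473461 + k) = (-337317 - 168851)/(473461 - 306371) = -506168/167090 = -506168*1/167090 = -8164/2695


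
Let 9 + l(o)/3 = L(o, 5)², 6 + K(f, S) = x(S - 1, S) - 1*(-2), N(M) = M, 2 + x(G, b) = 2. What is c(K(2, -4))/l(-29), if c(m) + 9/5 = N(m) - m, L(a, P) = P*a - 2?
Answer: -1/36000 ≈ -2.7778e-5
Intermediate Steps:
x(G, b) = 0 (x(G, b) = -2 + 2 = 0)
L(a, P) = -2 + P*a
K(f, S) = -4 (K(f, S) = -6 + (0 - 1*(-2)) = -6 + (0 + 2) = -6 + 2 = -4)
c(m) = -9/5 (c(m) = -9/5 + (m - m) = -9/5 + 0 = -9/5)
l(o) = -27 + 3*(-2 + 5*o)²
c(K(2, -4))/l(-29) = -9/(5*(-27 + 3*(-2 + 5*(-29))²)) = -9/(5*(-27 + 3*(-2 - 145)²)) = -9/(5*(-27 + 3*(-147)²)) = -9/(5*(-27 + 3*21609)) = -9/(5*(-27 + 64827)) = -9/5/64800 = -9/5*1/64800 = -1/36000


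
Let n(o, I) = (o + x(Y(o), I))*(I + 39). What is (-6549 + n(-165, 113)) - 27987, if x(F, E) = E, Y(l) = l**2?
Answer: -42440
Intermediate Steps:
n(o, I) = (39 + I)*(I + o) (n(o, I) = (o + I)*(I + 39) = (I + o)*(39 + I) = (39 + I)*(I + o))
(-6549 + n(-165, 113)) - 27987 = (-6549 + (113**2 + 39*113 + 39*(-165) + 113*(-165))) - 27987 = (-6549 + (12769 + 4407 - 6435 - 18645)) - 27987 = (-6549 - 7904) - 27987 = -14453 - 27987 = -42440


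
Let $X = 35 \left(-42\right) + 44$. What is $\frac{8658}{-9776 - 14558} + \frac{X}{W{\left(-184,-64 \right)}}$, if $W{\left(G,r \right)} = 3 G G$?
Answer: $- \frac{431983}{1168032} \approx -0.36984$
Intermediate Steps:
$W{\left(G,r \right)} = 3 G^{2}$
$X = -1426$ ($X = -1470 + 44 = -1426$)
$\frac{8658}{-9776 - 14558} + \frac{X}{W{\left(-184,-64 \right)}} = \frac{8658}{-9776 - 14558} - \frac{1426}{3 \left(-184\right)^{2}} = \frac{8658}{-9776 - 14558} - \frac{1426}{3 \cdot 33856} = \frac{8658}{-24334} - \frac{1426}{101568} = 8658 \left(- \frac{1}{24334}\right) - \frac{31}{2208} = - \frac{4329}{12167} - \frac{31}{2208} = - \frac{431983}{1168032}$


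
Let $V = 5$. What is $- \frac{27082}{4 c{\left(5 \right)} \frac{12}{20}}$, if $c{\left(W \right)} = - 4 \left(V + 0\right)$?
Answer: $\frac{13541}{24} \approx 564.21$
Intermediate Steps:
$c{\left(W \right)} = -20$ ($c{\left(W \right)} = - 4 \left(5 + 0\right) = \left(-4\right) 5 = -20$)
$- \frac{27082}{4 c{\left(5 \right)} \frac{12}{20}} = - \frac{27082}{4 \left(-20\right) \frac{12}{20}} = - \frac{27082}{\left(-80\right) 12 \cdot \frac{1}{20}} = - \frac{27082}{\left(-80\right) \frac{3}{5}} = - \frac{27082}{-48} = \left(-27082\right) \left(- \frac{1}{48}\right) = \frac{13541}{24}$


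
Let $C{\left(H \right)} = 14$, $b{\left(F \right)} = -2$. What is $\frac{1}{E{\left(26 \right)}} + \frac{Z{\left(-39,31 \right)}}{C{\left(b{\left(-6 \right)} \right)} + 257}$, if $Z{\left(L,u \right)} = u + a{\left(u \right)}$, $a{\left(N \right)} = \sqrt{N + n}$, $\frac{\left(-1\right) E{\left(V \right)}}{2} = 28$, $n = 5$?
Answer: $\frac{1801}{15176} \approx 0.11867$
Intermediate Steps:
$E{\left(V \right)} = -56$ ($E{\left(V \right)} = \left(-2\right) 28 = -56$)
$a{\left(N \right)} = \sqrt{5 + N}$ ($a{\left(N \right)} = \sqrt{N + 5} = \sqrt{5 + N}$)
$Z{\left(L,u \right)} = u + \sqrt{5 + u}$
$\frac{1}{E{\left(26 \right)}} + \frac{Z{\left(-39,31 \right)}}{C{\left(b{\left(-6 \right)} \right)} + 257} = \frac{1}{-56} + \frac{31 + \sqrt{5 + 31}}{14 + 257} = - \frac{1}{56} + \frac{31 + \sqrt{36}}{271} = - \frac{1}{56} + \frac{31 + 6}{271} = - \frac{1}{56} + \frac{1}{271} \cdot 37 = - \frac{1}{56} + \frac{37}{271} = \frac{1801}{15176}$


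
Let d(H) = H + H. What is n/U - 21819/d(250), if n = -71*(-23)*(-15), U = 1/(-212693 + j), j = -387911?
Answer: 7355897468181/500 ≈ 1.4712e+10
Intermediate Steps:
U = -1/600604 (U = 1/(-212693 - 387911) = 1/(-600604) = -1/600604 ≈ -1.6650e-6)
d(H) = 2*H
n = -24495 (n = 1633*(-15) = -24495)
n/U - 21819/d(250) = -24495/(-1/600604) - 21819/(2*250) = -24495*(-600604) - 21819/500 = 14711794980 - 21819*1/500 = 14711794980 - 21819/500 = 7355897468181/500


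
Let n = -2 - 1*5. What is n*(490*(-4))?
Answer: 13720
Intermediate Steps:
n = -7 (n = -2 - 5 = -7)
n*(490*(-4)) = -3430*(-4) = -7*(-1960) = 13720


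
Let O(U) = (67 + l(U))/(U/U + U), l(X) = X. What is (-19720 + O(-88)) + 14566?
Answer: -149459/29 ≈ -5153.8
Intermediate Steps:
O(U) = (67 + U)/(1 + U) (O(U) = (67 + U)/(U/U + U) = (67 + U)/(1 + U))
(-19720 + O(-88)) + 14566 = (-19720 + (67 - 88)/(1 - 88)) + 14566 = (-19720 - 21/(-87)) + 14566 = (-19720 - 1/87*(-21)) + 14566 = (-19720 + 7/29) + 14566 = -571873/29 + 14566 = -149459/29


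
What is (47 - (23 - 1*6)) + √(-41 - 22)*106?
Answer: 30 + 318*I*√7 ≈ 30.0 + 841.35*I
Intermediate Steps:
(47 - (23 - 1*6)) + √(-41 - 22)*106 = (47 - (23 - 6)) + √(-63)*106 = (47 - 1*17) + (3*I*√7)*106 = (47 - 17) + 318*I*√7 = 30 + 318*I*√7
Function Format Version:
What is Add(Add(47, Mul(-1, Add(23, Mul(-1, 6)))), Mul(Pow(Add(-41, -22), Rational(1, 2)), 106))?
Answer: Add(30, Mul(318, I, Pow(7, Rational(1, 2)))) ≈ Add(30.000, Mul(841.35, I))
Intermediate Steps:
Add(Add(47, Mul(-1, Add(23, Mul(-1, 6)))), Mul(Pow(Add(-41, -22), Rational(1, 2)), 106)) = Add(Add(47, Mul(-1, Add(23, -6))), Mul(Pow(-63, Rational(1, 2)), 106)) = Add(Add(47, Mul(-1, 17)), Mul(Mul(3, I, Pow(7, Rational(1, 2))), 106)) = Add(Add(47, -17), Mul(318, I, Pow(7, Rational(1, 2)))) = Add(30, Mul(318, I, Pow(7, Rational(1, 2))))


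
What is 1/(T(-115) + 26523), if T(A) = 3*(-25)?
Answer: 1/26448 ≈ 3.7810e-5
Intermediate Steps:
T(A) = -75
1/(T(-115) + 26523) = 1/(-75 + 26523) = 1/26448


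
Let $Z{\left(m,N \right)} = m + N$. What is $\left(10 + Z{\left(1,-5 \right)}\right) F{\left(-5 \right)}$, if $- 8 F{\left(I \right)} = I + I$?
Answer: $\frac{15}{2} \approx 7.5$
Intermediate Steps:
$F{\left(I \right)} = - \frac{I}{4}$ ($F{\left(I \right)} = - \frac{I + I}{8} = - \frac{2 I}{8} = - \frac{I}{4}$)
$Z{\left(m,N \right)} = N + m$
$\left(10 + Z{\left(1,-5 \right)}\right) F{\left(-5 \right)} = \left(10 + \left(-5 + 1\right)\right) \left(\left(- \frac{1}{4}\right) \left(-5\right)\right) = \left(10 - 4\right) \frac{5}{4} = 6 \cdot \frac{5}{4} = \frac{15}{2}$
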